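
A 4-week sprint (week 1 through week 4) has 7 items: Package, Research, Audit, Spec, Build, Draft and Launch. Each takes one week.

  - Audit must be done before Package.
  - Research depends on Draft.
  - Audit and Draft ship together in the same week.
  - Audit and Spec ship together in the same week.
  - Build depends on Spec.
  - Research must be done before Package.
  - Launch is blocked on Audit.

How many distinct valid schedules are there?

31

Splitting on Package: it can be week 3 (9), week 4 (22). Listing each branch's schedules as (Research, Audit, Spec, Build, Draft, Launch) by week number:
Package=week 3: (2,1,1,2,1,2) (2,1,1,2,1,3) (2,1,1,2,1,4) (2,1,1,3,1,2) (2,1,1,3,1,3) (2,1,1,3,1,4) (2,1,1,4,1,2) (2,1,1,4,1,3) (2,1,1,4,1,4) — 9.
Package=week 4: (2,1,1,2,1,2) (2,1,1,2,1,3) (2,1,1,2,1,4) (2,1,1,3,1,2) (2,1,1,3,1,3) (2,1,1,3,1,4) (2,1,1,4,1,2) (2,1,1,4,1,3) (2,1,1,4,1,4) (3,1,1,2,1,2) (3,1,1,2,1,3) (3,1,1,2,1,4) (3,1,1,3,1,2) (3,1,1,3,1,3) (3,1,1,3,1,4) (3,1,1,4,1,2) (3,1,1,4,1,3) (3,1,1,4,1,4) (3,2,2,3,2,3) (3,2,2,3,2,4) (3,2,2,4,2,3) (3,2,2,4,2,4) — 22.
Summing: 9 + 22 = 31.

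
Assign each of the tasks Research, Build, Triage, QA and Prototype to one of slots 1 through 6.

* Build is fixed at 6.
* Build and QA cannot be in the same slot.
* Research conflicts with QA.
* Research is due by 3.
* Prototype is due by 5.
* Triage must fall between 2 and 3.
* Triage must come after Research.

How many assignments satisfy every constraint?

Splitting on Research: it can be 1 (40), 2 (20). Listing each branch's schedules as (Build, Triage, QA, Prototype):
Research=1: (6,2,2,1) (6,2,2,2) (6,2,2,3) (6,2,2,4) (6,2,2,5) (6,2,3,1) (6,2,3,2) (6,2,3,3) (6,2,3,4) (6,2,3,5) (6,2,4,1) (6,2,4,2) (6,2,4,3) (6,2,4,4) (6,2,4,5) (6,2,5,1) (6,2,5,2) (6,2,5,3) (6,2,5,4) (6,2,5,5) (6,3,2,1) (6,3,2,2) (6,3,2,3) (6,3,2,4) (6,3,2,5) (6,3,3,1) (6,3,3,2) (6,3,3,3) (6,3,3,4) (6,3,3,5) (6,3,4,1) (6,3,4,2) (6,3,4,3) (6,3,4,4) (6,3,4,5) (6,3,5,1) (6,3,5,2) (6,3,5,3) (6,3,5,4) (6,3,5,5) — 40.
Research=2: (6,3,1,1) (6,3,1,2) (6,3,1,3) (6,3,1,4) (6,3,1,5) (6,3,3,1) (6,3,3,2) (6,3,3,3) (6,3,3,4) (6,3,3,5) (6,3,4,1) (6,3,4,2) (6,3,4,3) (6,3,4,4) (6,3,4,5) (6,3,5,1) (6,3,5,2) (6,3,5,3) (6,3,5,4) (6,3,5,5) — 20.
Summing: 40 + 20 = 60.

60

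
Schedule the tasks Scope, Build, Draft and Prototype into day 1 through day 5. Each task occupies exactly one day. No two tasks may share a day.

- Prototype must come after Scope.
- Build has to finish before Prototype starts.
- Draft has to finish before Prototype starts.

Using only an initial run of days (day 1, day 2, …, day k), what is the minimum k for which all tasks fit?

The precedence chain requires at least 2 distinct days.
With at most 1 per day and 4 tasks, at least 4 days are needed.
4 works (last occupied day: day 4): for example Build in day 2; Prototype in day 4; Scope in day 1; Draft in day 3.

4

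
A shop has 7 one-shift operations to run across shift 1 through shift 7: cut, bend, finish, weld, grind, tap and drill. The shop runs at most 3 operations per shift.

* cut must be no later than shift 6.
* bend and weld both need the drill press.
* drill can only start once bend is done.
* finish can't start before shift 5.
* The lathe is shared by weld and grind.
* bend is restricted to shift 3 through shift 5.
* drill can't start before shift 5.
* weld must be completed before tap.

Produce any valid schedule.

weld=shift 1; cut=shift 1; grind=shift 2; finish=shift 5; drill=shift 5; tap=shift 2; bend=shift 3

Checking: weld(shift 1) before tap(shift 2); bend(shift 3) before drill(shift 5); weld(shift 1) != grind(shift 2); bend(shift 3) != weld(shift 1); bend=shift 3 in [shift 3,shift 5]; drill=shift 5 in [shift 5,shift 7]; finish=shift 5 in [shift 5,shift 7]; cut=shift 1 in [shift 1,shift 6]; max 2 per shift (cap 3).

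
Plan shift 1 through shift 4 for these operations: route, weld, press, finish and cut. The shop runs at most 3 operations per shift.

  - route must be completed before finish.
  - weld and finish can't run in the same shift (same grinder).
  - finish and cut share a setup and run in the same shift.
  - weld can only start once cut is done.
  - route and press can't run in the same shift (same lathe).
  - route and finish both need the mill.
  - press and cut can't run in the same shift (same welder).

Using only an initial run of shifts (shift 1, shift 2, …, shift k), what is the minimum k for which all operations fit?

3 shifts

The precedence chain requires at least 3 distinct shifts.
With at most 3 per shift and 5 operations, at least 2 shifts are needed.
3 works (last occupied shift: shift 3): for example weld -> shift 3, press -> shift 3, route -> shift 1, cut -> shift 2, finish -> shift 2.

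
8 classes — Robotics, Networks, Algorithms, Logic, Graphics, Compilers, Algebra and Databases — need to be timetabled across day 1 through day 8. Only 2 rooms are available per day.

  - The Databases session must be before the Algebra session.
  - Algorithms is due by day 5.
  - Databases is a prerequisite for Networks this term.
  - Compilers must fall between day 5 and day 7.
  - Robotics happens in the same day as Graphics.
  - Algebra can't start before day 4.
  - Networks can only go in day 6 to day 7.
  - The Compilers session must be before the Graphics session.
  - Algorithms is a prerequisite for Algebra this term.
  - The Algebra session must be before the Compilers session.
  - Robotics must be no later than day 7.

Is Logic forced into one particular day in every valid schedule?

Logic can be day 1 (e.g. Databases in day 2; Algebra in day 4; Graphics in day 7; Compilers in day 5; Networks in day 6; Logic in day 1; Algorithms in day 1; Robotics in day 7) or day 2 (e.g. Graphics -> day 7; Databases -> day 1; Logic -> day 2; Compilers -> day 5; Robotics -> day 7; Algorithms -> day 1; Algebra -> day 4; Networks -> day 6).

No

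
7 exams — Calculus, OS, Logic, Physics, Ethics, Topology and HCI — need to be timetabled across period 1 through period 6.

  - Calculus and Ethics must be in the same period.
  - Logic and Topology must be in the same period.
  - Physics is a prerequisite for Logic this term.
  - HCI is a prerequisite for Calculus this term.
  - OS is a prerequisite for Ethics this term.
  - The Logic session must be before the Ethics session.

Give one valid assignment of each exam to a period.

Physics in period 1, Ethics in period 3, OS in period 1, Calculus in period 3, Logic in period 2, HCI in period 1, Topology in period 2

Checking: OS(period 1) before Ethics(period 3); HCI(period 1) before Calculus(period 3); Physics(period 1) before Logic(period 2); Logic(period 2) before Ethics(period 3); Logic = Topology = period 2; Calculus = Ethics = period 3.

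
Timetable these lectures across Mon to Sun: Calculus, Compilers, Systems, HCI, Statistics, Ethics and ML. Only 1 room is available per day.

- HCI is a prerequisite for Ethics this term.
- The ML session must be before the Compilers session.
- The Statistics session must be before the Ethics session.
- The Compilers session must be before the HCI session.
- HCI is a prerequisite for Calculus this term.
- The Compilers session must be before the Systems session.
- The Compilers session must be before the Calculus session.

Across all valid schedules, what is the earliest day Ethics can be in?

Precedence pushes Ethics to at least Thu.
Ethics at Fri is achievable: Statistics=Thu, Calculus=Sat, Systems=Sun, Compilers=Tue, HCI=Wed, ML=Mon, Ethics=Fri.
Nothing earlier works — the capacity limit rule out every day before Fri.

Fri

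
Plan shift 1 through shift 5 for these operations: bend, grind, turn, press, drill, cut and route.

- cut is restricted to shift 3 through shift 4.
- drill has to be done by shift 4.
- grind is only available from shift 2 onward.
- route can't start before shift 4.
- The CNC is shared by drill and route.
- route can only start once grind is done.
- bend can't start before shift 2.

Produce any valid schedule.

grind -> shift 2; cut -> shift 3; turn -> shift 1; route -> shift 4; bend -> shift 2; press -> shift 1; drill -> shift 1

Checking: grind(shift 2) before route(shift 4); drill(shift 1) != route(shift 4); grind=shift 2 in [shift 2,shift 5]; cut=shift 3 in [shift 3,shift 4]; drill=shift 1 in [shift 1,shift 4]; bend=shift 2 in [shift 2,shift 5]; route=shift 4 in [shift 4,shift 5].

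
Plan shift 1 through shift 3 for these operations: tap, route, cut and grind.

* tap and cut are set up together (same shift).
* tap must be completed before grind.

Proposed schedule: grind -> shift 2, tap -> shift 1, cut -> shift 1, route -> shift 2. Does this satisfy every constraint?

tap and cut are set up together (same shift) — holds.
tap must be completed before grind — holds.

Yes, all constraints hold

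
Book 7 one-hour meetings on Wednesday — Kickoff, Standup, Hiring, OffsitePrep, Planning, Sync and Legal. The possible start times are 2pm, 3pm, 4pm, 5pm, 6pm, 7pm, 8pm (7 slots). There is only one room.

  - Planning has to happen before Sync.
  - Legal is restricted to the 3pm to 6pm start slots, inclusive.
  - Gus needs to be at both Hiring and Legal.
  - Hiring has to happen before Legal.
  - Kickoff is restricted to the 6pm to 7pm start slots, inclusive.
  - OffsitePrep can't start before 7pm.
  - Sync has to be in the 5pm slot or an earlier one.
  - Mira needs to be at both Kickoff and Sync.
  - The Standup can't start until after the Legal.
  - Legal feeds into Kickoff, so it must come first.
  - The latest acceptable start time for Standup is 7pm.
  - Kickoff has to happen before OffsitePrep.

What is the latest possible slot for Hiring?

4pm

Downstream work caps Hiring at 5pm.
Hiring at 4pm is achievable: Kickoff -> 6pm, Sync -> 3pm, Hiring -> 4pm, Planning -> 2pm, Standup -> 7pm, Legal -> 5pm, OffsitePrep -> 8pm.
Nothing later works — the conflict and capacity constraints rule out every slot after 4pm.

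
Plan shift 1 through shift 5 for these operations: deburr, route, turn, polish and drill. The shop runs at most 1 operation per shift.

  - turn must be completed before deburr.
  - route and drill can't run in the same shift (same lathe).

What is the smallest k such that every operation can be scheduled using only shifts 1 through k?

5

The precedence chain requires at least 2 distinct shifts.
With at most 1 per shift and 5 operations, at least 5 shifts are needed.
5 works (last occupied shift: shift 5): for example turn in shift 1, polish in shift 4, drill in shift 5, route in shift 3, deburr in shift 2.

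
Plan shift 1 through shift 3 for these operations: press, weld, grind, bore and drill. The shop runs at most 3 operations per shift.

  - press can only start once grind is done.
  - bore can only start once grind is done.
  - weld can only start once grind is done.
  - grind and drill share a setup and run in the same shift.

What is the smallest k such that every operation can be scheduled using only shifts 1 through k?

2

The precedence chain requires at least 2 distinct shifts.
With at most 3 per shift and 5 operations, at least 2 shifts are needed.
2 works (last occupied shift: shift 2): for example weld in shift 2; press in shift 2; bore in shift 2; drill in shift 1; grind in shift 1.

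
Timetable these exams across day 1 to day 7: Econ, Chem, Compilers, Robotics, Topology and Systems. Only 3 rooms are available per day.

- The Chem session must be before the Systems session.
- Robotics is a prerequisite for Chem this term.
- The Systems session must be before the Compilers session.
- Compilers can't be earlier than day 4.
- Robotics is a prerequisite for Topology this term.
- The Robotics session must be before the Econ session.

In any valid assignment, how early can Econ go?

Precedence pushes Econ to at least day 2.
Econ at day 2 is achievable: Robotics in day 1; Chem in day 2; Topology in day 2; Compilers in day 4; Systems in day 3; Econ in day 2.

day 2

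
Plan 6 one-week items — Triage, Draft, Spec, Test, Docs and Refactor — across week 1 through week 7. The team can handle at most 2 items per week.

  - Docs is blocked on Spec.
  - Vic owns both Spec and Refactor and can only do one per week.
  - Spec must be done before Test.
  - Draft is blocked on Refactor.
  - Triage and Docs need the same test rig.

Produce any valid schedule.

Refactor=week 2, Test=week 2, Triage=week 1, Docs=week 3, Spec=week 1, Draft=week 3

Checking: Refactor(week 2) before Draft(week 3); Spec(week 1) before Docs(week 3); Spec(week 1) before Test(week 2); Triage(week 1) != Docs(week 3); Spec(week 1) != Refactor(week 2); max 2 per week (cap 2).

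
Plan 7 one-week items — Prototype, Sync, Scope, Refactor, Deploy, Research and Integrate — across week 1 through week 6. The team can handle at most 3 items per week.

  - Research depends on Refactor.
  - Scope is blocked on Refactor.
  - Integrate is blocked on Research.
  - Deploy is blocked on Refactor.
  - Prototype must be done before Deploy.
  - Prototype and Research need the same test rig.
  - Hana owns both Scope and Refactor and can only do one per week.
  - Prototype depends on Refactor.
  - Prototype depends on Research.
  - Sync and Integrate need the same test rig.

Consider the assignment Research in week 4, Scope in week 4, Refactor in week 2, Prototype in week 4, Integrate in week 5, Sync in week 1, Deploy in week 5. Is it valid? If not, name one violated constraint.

Hana owns both Scope and Refactor and can only do one per week — holds.
Research depends on Refactor — holds.
Prototype depends on Research — violated.
Prototype must be done before Deploy — holds.
The team can handle at most 3 items per week — holds.
Scope is blocked on Refactor — holds.
Sync and Integrate need the same test rig — holds.
Prototype and Research need the same test rig — violated.
Prototype depends on Refactor — holds.
Deploy is blocked on Refactor — holds.
Integrate is blocked on Research — holds.

No. Prototype and Research need the same test rig is not satisfied.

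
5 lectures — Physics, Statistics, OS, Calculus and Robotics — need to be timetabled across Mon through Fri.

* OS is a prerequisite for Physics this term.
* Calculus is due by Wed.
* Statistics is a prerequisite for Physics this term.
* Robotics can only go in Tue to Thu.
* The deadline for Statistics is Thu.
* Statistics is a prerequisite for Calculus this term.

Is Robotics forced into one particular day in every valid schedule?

No

Robotics can be Tue (e.g. OS in Mon, Calculus in Tue, Robotics in Tue, Statistics in Mon, Physics in Tue) or Wed (e.g. Physics in Tue; Robotics in Wed; Calculus in Tue; OS in Mon; Statistics in Mon).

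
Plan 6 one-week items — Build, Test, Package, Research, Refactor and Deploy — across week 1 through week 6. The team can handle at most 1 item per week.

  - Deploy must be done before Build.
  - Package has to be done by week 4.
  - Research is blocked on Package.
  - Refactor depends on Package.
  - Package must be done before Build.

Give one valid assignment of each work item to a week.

Deploy -> week 2, Test -> week 6, Research -> week 4, Package -> week 1, Refactor -> week 5, Build -> week 3

Checking: Package(week 1) before Research(week 4); Deploy(week 2) before Build(week 3); Package(week 1) before Refactor(week 5); Package(week 1) before Build(week 3); Package=week 1 in [week 1,week 4]; max 1 per week (cap 1).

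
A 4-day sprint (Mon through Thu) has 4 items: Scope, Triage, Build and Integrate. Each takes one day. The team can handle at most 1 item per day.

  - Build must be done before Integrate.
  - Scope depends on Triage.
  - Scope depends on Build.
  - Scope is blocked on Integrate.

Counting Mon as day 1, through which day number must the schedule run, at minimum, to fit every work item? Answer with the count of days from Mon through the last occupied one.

The precedence chain requires at least 3 distinct days.
With at most 1 per day and 4 work items, at least 4 days are needed.
4 works (last occupied day: Thu): for example Integrate in Tue; Build in Mon; Scope in Thu; Triage in Wed.

4 days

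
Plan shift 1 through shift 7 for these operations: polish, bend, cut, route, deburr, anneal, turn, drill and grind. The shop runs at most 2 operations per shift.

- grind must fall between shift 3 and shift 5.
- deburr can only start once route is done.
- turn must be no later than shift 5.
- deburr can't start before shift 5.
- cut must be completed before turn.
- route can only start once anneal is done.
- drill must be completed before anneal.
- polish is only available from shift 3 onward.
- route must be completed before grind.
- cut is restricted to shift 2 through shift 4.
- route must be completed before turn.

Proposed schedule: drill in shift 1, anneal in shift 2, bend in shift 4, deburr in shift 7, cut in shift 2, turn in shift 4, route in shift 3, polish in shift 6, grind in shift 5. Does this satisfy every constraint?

Yes, all constraints hold

drill must be completed before anneal — holds.
route can only start once anneal is done — holds.
route must be completed before turn — holds.
deburr can only start once route is done — holds.
cut must be completed before turn — holds.
polish is only available from shift 3 onward — holds.
turn must be no later than shift 5 — holds.
route must be completed before grind — holds.
grind must fall between shift 3 and shift 5 — holds.
The shop runs at most 2 operations per shift — holds.
deburr can't start before shift 5 — holds.
cut is restricted to shift 2 through shift 4 — holds.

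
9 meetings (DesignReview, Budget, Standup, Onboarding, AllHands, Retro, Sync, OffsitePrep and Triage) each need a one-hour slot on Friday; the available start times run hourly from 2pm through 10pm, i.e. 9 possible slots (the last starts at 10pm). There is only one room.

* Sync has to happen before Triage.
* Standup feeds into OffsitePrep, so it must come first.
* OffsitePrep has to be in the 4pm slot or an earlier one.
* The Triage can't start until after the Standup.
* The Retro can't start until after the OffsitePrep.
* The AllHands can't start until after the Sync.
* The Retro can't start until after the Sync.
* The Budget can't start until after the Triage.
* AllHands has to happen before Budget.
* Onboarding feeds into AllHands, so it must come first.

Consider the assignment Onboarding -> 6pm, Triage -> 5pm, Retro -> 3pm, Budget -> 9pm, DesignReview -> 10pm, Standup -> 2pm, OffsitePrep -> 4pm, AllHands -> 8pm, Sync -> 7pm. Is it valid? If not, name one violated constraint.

AllHands has to happen before Budget — holds.
The AllHands can't start until after the Sync — holds.
Standup feeds into OffsitePrep, so it must come first — holds.
OffsitePrep has to be in the 4pm slot or an earlier one — holds.
The Budget can't start until after the Triage — holds.
The Retro can't start until after the OffsitePrep — violated.
The Retro can't start until after the Sync — violated.
The Triage can't start until after the Standup — holds.
Onboarding feeds into AllHands, so it must come first — holds.
There is only one room — holds.
Sync has to happen before Triage — violated.

Invalid. The Retro can't start until after the Sync.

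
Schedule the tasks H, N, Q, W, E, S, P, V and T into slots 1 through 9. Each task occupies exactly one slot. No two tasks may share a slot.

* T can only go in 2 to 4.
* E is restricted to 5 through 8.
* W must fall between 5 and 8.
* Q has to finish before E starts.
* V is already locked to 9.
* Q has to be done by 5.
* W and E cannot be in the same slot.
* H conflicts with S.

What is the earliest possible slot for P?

1

P at 1 is achievable: P -> 1, H -> 4, E -> 5, W -> 6, S -> 8, Q -> 3, V -> 9, N -> 7, T -> 2.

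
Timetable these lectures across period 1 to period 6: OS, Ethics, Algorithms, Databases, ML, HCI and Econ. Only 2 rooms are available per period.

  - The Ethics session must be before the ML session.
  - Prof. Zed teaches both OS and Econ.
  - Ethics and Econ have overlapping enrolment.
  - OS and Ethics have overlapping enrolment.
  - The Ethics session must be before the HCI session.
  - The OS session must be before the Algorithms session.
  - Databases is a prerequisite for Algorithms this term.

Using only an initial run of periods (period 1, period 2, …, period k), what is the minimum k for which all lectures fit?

The precedence chain requires at least 2 distinct periods.
With at most 2 per period and 7 lectures, at least 4 periods are needed.
4 works (last occupied period: period 4): for example HCI in period 3; Econ in period 4; Databases in period 1; ML in period 2; Ethics in period 1; OS in period 2; Algorithms in period 3.

4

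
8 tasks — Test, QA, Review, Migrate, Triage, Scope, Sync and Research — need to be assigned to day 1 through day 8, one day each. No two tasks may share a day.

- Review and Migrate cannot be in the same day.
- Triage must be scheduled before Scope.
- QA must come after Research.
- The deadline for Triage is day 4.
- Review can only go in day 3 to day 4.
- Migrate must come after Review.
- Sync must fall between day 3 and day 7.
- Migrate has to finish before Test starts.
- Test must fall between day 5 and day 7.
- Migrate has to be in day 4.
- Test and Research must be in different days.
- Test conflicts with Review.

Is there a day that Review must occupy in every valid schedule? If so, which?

Review's window is day 3–day 4.
Migrate is fixed at day 4, and Review can't share a day with Migrate.
So Review must be day 3.

day 3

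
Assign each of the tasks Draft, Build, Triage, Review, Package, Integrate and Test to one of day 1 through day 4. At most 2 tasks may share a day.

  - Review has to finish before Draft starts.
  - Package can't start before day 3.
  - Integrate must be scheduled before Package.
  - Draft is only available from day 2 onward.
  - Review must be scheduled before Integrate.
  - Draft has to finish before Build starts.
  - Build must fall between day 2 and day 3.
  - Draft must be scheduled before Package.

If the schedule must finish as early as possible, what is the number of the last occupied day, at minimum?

day 4

The precedence chain requires at least 3 distinct days.
With at most 2 per day and 7 tasks, at least 4 days are needed.
4 works (last occupied day: day 4): for example Draft -> day 2, Build -> day 3, Integrate -> day 2, Review -> day 1, Triage -> day 1, Package -> day 3, Test -> day 4.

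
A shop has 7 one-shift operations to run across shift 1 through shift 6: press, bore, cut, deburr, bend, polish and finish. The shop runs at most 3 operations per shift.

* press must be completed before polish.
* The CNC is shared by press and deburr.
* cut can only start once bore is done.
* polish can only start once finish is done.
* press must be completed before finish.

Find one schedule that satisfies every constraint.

bend -> shift 1, press -> shift 1, deburr -> shift 2, cut -> shift 2, finish -> shift 2, bore -> shift 1, polish -> shift 3

Checking: press(shift 1) before finish(shift 2); bore(shift 1) before cut(shift 2); finish(shift 2) before polish(shift 3); press(shift 1) before polish(shift 3); press(shift 1) != deburr(shift 2); max 3 per shift (cap 3).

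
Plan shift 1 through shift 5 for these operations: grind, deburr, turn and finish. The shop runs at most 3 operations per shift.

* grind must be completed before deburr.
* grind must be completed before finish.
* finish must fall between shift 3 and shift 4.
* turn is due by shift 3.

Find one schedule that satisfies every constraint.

turn=shift 1, grind=shift 1, deburr=shift 2, finish=shift 3

Checking: grind(shift 1) before deburr(shift 2); grind(shift 1) before finish(shift 3); turn=shift 1 in [shift 1,shift 3]; finish=shift 3 in [shift 3,shift 4]; max 2 per shift (cap 3).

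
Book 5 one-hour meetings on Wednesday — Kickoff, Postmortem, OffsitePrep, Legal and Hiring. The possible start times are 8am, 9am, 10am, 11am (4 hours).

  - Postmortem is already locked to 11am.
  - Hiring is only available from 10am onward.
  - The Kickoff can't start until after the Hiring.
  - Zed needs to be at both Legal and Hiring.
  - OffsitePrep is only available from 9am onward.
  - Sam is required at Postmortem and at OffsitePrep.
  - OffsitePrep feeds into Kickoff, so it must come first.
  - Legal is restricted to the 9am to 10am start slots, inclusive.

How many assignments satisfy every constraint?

2

Enumerating: Kickoff in 11am, Hiring in 10am, OffsitePrep in 9am, Postmortem in 11am, Legal in 9am | Legal -> 9am, OffsitePrep -> 10am, Kickoff -> 11am, Hiring -> 10am, Postmortem -> 11am.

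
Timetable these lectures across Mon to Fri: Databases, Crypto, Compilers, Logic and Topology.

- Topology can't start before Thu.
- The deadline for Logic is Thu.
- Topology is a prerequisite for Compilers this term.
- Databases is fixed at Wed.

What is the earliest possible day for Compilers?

Precedence pushes Compilers to at least Fri.
Compilers at Fri is achievable: Crypto -> Mon; Databases -> Wed; Topology -> Thu; Logic -> Mon; Compilers -> Fri.

Fri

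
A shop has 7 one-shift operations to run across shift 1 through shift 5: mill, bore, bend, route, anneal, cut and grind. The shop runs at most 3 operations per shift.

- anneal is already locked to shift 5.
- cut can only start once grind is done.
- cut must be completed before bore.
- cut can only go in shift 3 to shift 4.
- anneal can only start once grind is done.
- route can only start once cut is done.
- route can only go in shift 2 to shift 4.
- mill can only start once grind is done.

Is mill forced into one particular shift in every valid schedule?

No

mill can be shift 2 (e.g. cut=shift 3; bore=shift 4; mill=shift 2; bend=shift 1; anneal=shift 5; route=shift 4; grind=shift 1) or shift 3 (e.g. grind -> shift 1, cut -> shift 3, mill -> shift 3, bore -> shift 4, route -> shift 4, bend -> shift 1, anneal -> shift 5).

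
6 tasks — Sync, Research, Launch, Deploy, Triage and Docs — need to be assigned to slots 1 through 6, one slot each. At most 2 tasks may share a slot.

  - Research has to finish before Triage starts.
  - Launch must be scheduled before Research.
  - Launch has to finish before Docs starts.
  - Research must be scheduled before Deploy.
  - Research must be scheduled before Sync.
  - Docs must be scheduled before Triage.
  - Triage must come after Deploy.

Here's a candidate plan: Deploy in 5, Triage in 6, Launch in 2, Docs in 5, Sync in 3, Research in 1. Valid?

No. Launch must be scheduled before Research is not satisfied.

Launch must be scheduled before Research — violated.
Research must be scheduled before Sync — holds.
Triage must come after Deploy — holds.
Research must be scheduled before Deploy — holds.
Docs must be scheduled before Triage — holds.
Research has to finish before Triage starts — holds.
At most 2 tasks may share a slot — holds.
Launch has to finish before Docs starts — holds.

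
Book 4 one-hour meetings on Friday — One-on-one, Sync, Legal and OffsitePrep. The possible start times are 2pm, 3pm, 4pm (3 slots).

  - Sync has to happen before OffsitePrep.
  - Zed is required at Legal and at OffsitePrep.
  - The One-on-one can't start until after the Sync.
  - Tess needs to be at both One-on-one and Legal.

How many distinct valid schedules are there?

8

Splitting on One-on-one: it can be 3pm (3), 4pm (5). Listing each branch's schedules as (Sync, Legal, OffsitePrep):
One-on-one=3pm: (2pm,2pm,3pm) (2pm,2pm,4pm) (2pm,4pm,3pm) — 3.
One-on-one=4pm: (2pm,2pm,3pm) (2pm,2pm,4pm) (2pm,3pm,4pm) (3pm,2pm,4pm) (3pm,3pm,4pm) — 5.
Summing: 3 + 5 = 8.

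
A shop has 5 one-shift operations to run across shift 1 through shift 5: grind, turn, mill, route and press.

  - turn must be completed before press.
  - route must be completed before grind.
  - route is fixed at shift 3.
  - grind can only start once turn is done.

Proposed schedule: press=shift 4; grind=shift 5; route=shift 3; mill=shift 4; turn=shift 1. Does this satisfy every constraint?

turn must be completed before press — holds.
grind can only start once turn is done — holds.
route is fixed at shift 3 — holds.
route must be completed before grind — holds.

Valid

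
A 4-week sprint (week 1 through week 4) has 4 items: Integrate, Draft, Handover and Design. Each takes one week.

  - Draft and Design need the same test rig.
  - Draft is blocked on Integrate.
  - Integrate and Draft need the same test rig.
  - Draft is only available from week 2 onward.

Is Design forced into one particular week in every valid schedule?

Design can be week 1 (e.g. Draft -> week 2; Handover -> week 1; Integrate -> week 1; Design -> week 1) or week 2 (e.g. Design in week 2; Integrate in week 1; Handover in week 1; Draft in week 3).

No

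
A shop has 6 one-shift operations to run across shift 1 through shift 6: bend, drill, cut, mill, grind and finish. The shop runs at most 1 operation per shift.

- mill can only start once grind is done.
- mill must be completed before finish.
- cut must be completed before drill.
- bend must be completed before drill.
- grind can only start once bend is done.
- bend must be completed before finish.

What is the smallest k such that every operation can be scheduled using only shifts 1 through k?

6 shifts

The precedence chain requires at least 4 distinct shifts.
With at most 1 per shift and 6 operations, at least 6 shifts are needed.
6 works (last occupied shift: shift 6): for example grind -> shift 4; drill -> shift 3; cut -> shift 2; finish -> shift 6; bend -> shift 1; mill -> shift 5.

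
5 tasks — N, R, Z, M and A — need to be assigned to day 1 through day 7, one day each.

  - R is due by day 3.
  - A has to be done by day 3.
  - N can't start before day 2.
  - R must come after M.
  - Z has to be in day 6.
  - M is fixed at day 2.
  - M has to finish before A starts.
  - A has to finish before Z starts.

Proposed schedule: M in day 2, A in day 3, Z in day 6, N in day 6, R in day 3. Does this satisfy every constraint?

M is fixed at day 2 — holds.
R must come after M — holds.
Z has to be in day 6 — holds.
N can't start before day 2 — holds.
A has to finish before Z starts — holds.
A has to be done by day 3 — holds.
M has to finish before A starts — holds.
R is due by day 3 — holds.

Valid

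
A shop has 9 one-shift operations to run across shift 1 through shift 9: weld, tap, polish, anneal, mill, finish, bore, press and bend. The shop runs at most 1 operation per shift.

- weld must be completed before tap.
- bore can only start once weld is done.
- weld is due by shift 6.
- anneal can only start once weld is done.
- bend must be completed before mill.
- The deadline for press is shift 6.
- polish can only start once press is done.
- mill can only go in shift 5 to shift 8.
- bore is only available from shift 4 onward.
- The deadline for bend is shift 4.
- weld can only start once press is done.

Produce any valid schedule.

bend in shift 1, press in shift 2, finish in shift 9, mill in shift 5, bore in shift 4, polish in shift 7, anneal in shift 8, tap in shift 6, weld in shift 3

Checking: weld(shift 3) before bore(shift 4); press(shift 2) before polish(shift 7); bend(shift 1) before mill(shift 5); weld(shift 3) before tap(shift 6); press(shift 2) before weld(shift 3); weld(shift 3) before anneal(shift 8); weld=shift 3 in [shift 1,shift 6]; bend=shift 1 in [shift 1,shift 4]; bore=shift 4 in [shift 4,shift 9]; mill=shift 5 in [shift 5,shift 8]; press=shift 2 in [shift 1,shift 6]; max 1 per shift (cap 1).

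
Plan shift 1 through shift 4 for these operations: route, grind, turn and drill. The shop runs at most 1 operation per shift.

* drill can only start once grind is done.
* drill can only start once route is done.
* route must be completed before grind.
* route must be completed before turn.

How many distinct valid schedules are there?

3

Enumerating: grind=shift 2; turn=shift 4; drill=shift 3; route=shift 1 | grind in shift 2, drill in shift 4, turn in shift 3, route in shift 1 | route -> shift 1, turn -> shift 2, drill -> shift 4, grind -> shift 3.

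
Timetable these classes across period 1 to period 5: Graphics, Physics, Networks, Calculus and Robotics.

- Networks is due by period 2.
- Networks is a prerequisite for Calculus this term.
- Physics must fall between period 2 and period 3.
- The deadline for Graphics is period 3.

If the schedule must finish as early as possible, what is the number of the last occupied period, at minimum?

period 2

The precedence chain requires at least 2 distinct periods.
2 works (last occupied period: period 2): for example Graphics in period 1, Physics in period 2, Networks in period 1, Robotics in period 1, Calculus in period 2.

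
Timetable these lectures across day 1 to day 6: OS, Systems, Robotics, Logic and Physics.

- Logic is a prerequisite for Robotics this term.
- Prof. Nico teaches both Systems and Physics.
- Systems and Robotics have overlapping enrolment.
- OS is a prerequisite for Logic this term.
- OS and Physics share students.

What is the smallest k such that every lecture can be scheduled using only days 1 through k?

The precedence chain requires at least 3 distinct days.
3 works (last occupied day: day 3): for example Systems=day 1; Robotics=day 3; Physics=day 2; OS=day 1; Logic=day 2.

3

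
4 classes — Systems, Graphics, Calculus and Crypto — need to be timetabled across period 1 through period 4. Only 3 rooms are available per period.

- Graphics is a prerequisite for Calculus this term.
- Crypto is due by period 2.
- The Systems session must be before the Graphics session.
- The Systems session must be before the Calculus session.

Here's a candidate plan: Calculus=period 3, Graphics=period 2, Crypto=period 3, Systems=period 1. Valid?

The Systems session must be before the Graphics session — holds.
The Systems session must be before the Calculus session — holds.
Crypto is due by period 2 — violated.
Graphics is a prerequisite for Calculus this term — holds.
Only 3 rooms are available per period — holds.

Invalid. Crypto is due by period 2.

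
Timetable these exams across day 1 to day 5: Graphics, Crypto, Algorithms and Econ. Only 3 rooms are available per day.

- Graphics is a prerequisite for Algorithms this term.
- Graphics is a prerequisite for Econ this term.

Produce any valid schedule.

Algorithms=day 2; Crypto=day 1; Graphics=day 1; Econ=day 2

Checking: Graphics(day 1) before Algorithms(day 2); Graphics(day 1) before Econ(day 2); max 2 per day (cap 3).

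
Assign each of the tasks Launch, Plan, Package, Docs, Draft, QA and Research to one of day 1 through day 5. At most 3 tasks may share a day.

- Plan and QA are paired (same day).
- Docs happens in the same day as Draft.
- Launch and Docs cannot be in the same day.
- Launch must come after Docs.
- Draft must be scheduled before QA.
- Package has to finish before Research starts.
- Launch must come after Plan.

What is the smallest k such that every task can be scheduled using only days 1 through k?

The precedence chain requires at least 3 distinct days.
With at most 3 per day and 7 tasks, at least 3 days are needed.
3 works (last occupied day: day 3): for example Package in day 1; Launch in day 3; Plan in day 2; Docs in day 1; Draft in day 1; Research in day 2; QA in day 2.

3 days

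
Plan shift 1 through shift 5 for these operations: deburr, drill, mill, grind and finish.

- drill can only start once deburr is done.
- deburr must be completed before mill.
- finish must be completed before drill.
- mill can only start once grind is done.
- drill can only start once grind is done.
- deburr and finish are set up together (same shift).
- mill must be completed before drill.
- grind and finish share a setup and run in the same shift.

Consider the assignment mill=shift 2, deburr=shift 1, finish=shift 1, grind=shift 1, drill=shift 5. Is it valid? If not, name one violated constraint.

Valid

mill must be completed before drill — holds.
drill can only start once deburr is done — holds.
drill can only start once grind is done — holds.
deburr must be completed before mill — holds.
mill can only start once grind is done — holds.
grind and finish share a setup and run in the same shift — holds.
finish must be completed before drill — holds.
deburr and finish are set up together (same shift) — holds.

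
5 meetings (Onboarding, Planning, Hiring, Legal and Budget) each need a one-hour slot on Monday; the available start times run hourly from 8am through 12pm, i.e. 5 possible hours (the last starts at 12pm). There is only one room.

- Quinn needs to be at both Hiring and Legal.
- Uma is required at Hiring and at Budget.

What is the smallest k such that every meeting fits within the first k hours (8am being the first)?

With at most 1 per hour and 5 meetings, at least 5 hours are needed.
5 works (last occupied hour: 12pm): for example Hiring=10am; Legal=11am; Budget=12pm; Planning=9am; Onboarding=8am.

5 hours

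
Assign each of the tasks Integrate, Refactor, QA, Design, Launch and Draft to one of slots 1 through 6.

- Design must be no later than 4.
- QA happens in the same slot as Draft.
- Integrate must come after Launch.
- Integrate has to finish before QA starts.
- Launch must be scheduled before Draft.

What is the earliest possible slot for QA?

Precedence pushes QA to at least 3.
QA at 3 is achievable: Refactor in 1; QA in 3; Design in 1; Integrate in 2; Draft in 3; Launch in 1.

3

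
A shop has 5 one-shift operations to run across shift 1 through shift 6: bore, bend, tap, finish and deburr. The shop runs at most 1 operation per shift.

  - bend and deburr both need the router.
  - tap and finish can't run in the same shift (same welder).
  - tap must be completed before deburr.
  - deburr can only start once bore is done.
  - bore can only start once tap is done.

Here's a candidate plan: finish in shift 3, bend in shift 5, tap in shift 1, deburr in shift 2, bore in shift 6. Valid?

Invalid. deburr can only start once bore is done.

deburr can only start once bore is done — violated.
bend and deburr both need the router — holds.
tap must be completed before deburr — holds.
bore can only start once tap is done — holds.
tap and finish can't run in the same shift (same welder) — holds.
The shop runs at most 1 operation per shift — holds.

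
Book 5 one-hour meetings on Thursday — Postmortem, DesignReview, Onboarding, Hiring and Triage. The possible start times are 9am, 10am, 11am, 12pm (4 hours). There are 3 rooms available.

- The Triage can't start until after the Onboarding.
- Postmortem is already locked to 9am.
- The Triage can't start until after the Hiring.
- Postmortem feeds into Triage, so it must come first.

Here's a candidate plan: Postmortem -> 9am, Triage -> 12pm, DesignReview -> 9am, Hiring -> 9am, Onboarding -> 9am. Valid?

Postmortem is already locked to 9am — holds.
The Triage can't start until after the Hiring — holds.
The Triage can't start until after the Onboarding — holds.
Postmortem feeds into Triage, so it must come first — holds.
There are 3 rooms available — violated.

No — it violates: There are 3 rooms available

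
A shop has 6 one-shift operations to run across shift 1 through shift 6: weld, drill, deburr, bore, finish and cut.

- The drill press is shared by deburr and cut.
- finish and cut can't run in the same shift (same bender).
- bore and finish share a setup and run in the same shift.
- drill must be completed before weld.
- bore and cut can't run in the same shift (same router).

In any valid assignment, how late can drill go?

Downstream work caps drill at shift 5.
drill at shift 5 is achievable: finish -> shift 1, cut -> shift 2, drill -> shift 5, weld -> shift 6, deburr -> shift 1, bore -> shift 1.

shift 5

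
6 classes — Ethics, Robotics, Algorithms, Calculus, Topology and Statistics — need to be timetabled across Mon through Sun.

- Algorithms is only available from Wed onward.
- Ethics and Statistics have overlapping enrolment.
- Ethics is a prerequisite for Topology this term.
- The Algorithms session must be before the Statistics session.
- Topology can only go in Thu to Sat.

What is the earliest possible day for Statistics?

Thu

Precedence pushes Statistics to at least Thu.
Statistics at Thu is achievable: Statistics=Thu, Ethics=Mon, Robotics=Mon, Topology=Thu, Calculus=Mon, Algorithms=Wed.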